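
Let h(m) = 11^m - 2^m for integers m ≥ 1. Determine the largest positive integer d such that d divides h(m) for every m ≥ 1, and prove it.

Computing the first values: h(1) = 9 and h(2) = 117; gcd(9, 117) = 9, so d ≤ 9.
We prove 9 | 11^m - 2^m for all m ≥ 1 by induction on m.
When m = 1: h(1) = 9 = 9·(1), so 9 | h(1).
Inductive step: assume the claim holds for m = r, i.e. 9 | h(r). Then
11^{r+1} − 2^{r+1} = 11·11^r − 2·2^r = 11·(11^r − 2^r) + (9)·2^r. The first term is divisible by 9 by the inductive hypothesis, and the second term (9)·2^r is divisible by 9 since 9 | 9. Hence 9 | h(r+1).
By the principle of mathematical induction, the result holds for all m ≥ 1.
Therefore the largest such d is 9.

d = 9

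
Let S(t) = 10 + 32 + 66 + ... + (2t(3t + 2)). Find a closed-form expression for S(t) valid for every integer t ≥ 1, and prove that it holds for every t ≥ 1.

We claim S(t) = t(t + 1)(2t + 3) for all t ≥ 1.
When t = 1: S(1) = 10, and the closed form gives 10. They agree.
Inductive step: assume the claim holds for t = k, so S(k) = k(2k^2 + 5k + 3).
Then S(k+1) = S(k) + (2(k + 1)(3k + 5)) = (k(2k^2 + 5k + 3)) + (2(k + 1)(3k + 5)).
Simplifying, S(k+1) = (k + 1)(k + 2)(2k + 5) = (k+1)((k+1) + 1)(2(k+1) + 3),
which is the closed form with t = k+1.
This completes the induction.

S(t) = t(t + 1)(2t + 3)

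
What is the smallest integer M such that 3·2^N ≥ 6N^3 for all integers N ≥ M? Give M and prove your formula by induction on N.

At N = 11: 6144 < 7986, so the inequality fails and M ≥ 12. We prove 3·2^N ≥ 6N^3 for all N ≥ 12.
When N = 12: 3·2^N = 12288 and 6N^3 = 10368, so 12288 ≥ 10368.
Suppose the result is true for N = i, so 3·2^i ≥ 6i^3.
Then 3·2^(i + 1) = 2·(3·2^i) ≥ 2·(6i^3).
Also, for i ≥ 12 we have 2·(6i^3) ≥ 6(i+1)^3, since 2 ≥ (1 + 1/i)^3 for all i ≥ 12.
Combining, 3·2^(i + 1) ≥ 6(i+1)^3.
This completes the induction.
Hence the smallest such M is 12.

M = 12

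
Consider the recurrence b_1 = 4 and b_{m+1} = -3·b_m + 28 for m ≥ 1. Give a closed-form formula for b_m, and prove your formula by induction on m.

b_m = (-3)^m + 7

Computing the first terms: b_1 = 4, b_2 = 16, b_3 = -20. This suggests b_m = (-3)^m + 7.
When m = 1: the formula gives 4 = 4 = b_1.
For the inductive step, assume it holds for an arbitrary k ≥ 1, so b_k = (-3)^k + 7.
Then b_{k+1} = -3·b_k + 28 = -3·((-3)^k + 7) + 28 = (-3)^(k + 1) + 7,
which is the claimed formula at m = k+1.
This completes the induction.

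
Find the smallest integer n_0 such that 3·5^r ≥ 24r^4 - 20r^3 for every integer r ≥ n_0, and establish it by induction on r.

At r = 5: 9375 < 12500, so the inequality fails and n_0 ≥ 6. We prove 3·5^r ≥ 24r^4 - 20r^3 for all r ≥ 6.
When r = 6: 3·5^r = 46875 and 24r^4 - 20r^3 = 26784, so 46875 ≥ 26784.
For the inductive step, assume it holds for an arbitrary p ≥ 6, so 3·5^p ≥ 24p^4 - 20p^3.
Then 3·5^(p + 1) = 5·(3·5^p) ≥ 5·(24p^4 - 20p^3).
Also, for p ≥ 6 we have 5·(24p^4 - 20p^3) ≥ 24(p+1)^4 - 20(p+1)^3, since 5·(24p^4 - 20p^3) − (24(p+1)^4 - 20(p+1)^3) = 96p^4 - 176p^3 - 84p^2 - 36p - 4, which is nonnegative for all p ≥ 6.
Combining, 3·5^(p + 1) ≥ 24(p+1)^4 - 20(p+1)^3.
By induction, the statement is established for all r ≥ 6.
Hence the smallest such n_0 is 6.

n_0 = 6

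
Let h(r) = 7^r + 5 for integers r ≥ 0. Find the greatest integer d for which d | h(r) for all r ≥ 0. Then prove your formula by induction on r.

d = 6

Computing the first values: h(0) = 6 and h(1) = 12; gcd(6, 12) = 6, so d ≤ 6.
We prove 6 | 7^r + 5 for all r ≥ 0 by induction on r.
For the base case r = 0: h(0) = 6 = 6·(1), so 6 | h(0).
Suppose the result is true for r = i, i.e. 6 | h(i). Then
h(i+1) = 7^(i+1) + 5 = 7·(7^i + 5) - 30 = 7·h(i) - 30. The first term is divisible by 6 by the inductive hypothesis, and -30 is divisible by 6. Hence 6 | h(i+1).
By the principle of mathematical induction, the result holds for all r ≥ 0.
Therefore the largest such d is 6.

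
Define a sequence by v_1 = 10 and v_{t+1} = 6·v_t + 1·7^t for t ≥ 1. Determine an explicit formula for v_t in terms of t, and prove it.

Computing the first terms: v_1 = 10, v_2 = 67, v_3 = 451. This suggests v_t = 3·6^(t - 1) + 7^t.
For the base case t = 1: the formula gives 10 = 10 = v_1.
Suppose the result is true for t = r, so v_r = 3·6^(r - 1) + 7^r.
Then v_{r+1} = 6·v_r + 1·7^r = 6·(3·6^(r - 1) + 7^r) + 1·7^r = 3·6^r + 7^(r + 1) = 3·6^((r+1) - 1) + 7^(r+1),
which is the claimed formula at t = r+1.
This completes the induction.

v_t = 3·6^(t - 1) + 7^t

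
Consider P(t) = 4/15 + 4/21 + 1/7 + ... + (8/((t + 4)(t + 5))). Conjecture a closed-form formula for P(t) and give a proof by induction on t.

We claim P(t) = 8t/(5(t + 5)) for all t ≥ 1.
Base step (t = 1): P(1) = 4/15, and the closed form gives 4/15. They agree.
For the inductive step, assume it holds for an arbitrary k ≥ 1, so P(k) = 8k/(5(k + 5)).
Then P(k+1) = P(k) + (8/((k + 5)(k + 6))) = (8k/(5(k + 5))) + (8/((k + 5)(k + 6))).
Simplifying, P(k+1) = 8(k + 1)/(5(k + 6)) = 8(k+1)/(5((k+1) + 5)),
which is the closed form with t = k+1.
This completes the induction.

P(t) = 8t/(5(t + 5))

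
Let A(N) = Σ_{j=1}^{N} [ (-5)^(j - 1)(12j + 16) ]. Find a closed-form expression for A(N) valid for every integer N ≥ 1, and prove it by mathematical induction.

A(N) = -(-5)^N(2N + 3) + 3

We claim A(N) = -(-5)^N(2N + 3) + 3 for all N ≥ 1.
When N = 1: A(1) = 28, and the closed form gives 28. They agree.
Inductive step: suppose the statement holds for some j ≥ 1, so A(j) = -(-5)^j(2j + 3) + 3.
Then A(j+1) = A(j) + ((-5)^j(12j + 28)) = (-(-5)^j(2j + 3) + 3) + ((-5)^j(12j + 28)).
Simplifying, A(j+1) = 10(-5)^j·j + 25(-5)^j + 3 = -(-5)^(j+1)(2(j+1) + 3) + 3,
which is the closed form with N = j+1.
By induction, the statement is established for all N ≥ 1.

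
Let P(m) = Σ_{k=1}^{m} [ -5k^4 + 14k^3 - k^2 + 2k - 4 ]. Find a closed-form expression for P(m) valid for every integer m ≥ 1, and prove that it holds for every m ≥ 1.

We claim P(m) = -m(m - 3)(m^3 + 2m^2 + m - 1) for all m ≥ 1.
For the base case m = 1: P(1) = 6, and the closed form gives 6. They agree.
For the inductive step, assume it holds for an arbitrary k ≥ 1, so P(k) = k(-k^4 + k^3 + 5k^2 + 4k - 3).
Then P(k+1) = P(k) + (-5k^4 - 6k^3 + 11k^2 + 22k + 6) = (k(-k^4 + k^3 + 5k^2 + 4k - 3)) + (-5k^4 - 6k^3 + 11k^2 + 22k + 6).
Simplifying, P(k+1) = -(k - 2)(k + 1)(k^3 + 5k^2 + 8k + 3) = -(k+1)((k+1) - 3)((k+1)^3 + 2(k+1)^2 + (k+1) - 1),
which is the closed form with m = k+1.
Hence, by induction on m, the claim holds for every m ≥ 1.

P(m) = -m(m - 3)(m^3 + 2m^2 + m - 1)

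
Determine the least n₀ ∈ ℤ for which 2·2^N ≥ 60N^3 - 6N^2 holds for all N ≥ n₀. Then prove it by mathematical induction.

At N = 17: 262144 < 293046, so the inequality fails and n₀ ≥ 18. We prove 2·2^N ≥ 60N^3 - 6N^2 for all N ≥ 18.
For the base case N = 18: 2·2^N = 524288 and 60N^3 - 6N^2 = 347976, so 524288 ≥ 347976.
Inductive step: assume the claim holds for N = i, so 2·2^i ≥ 60i^3 - 6i^2.
Then 2·2^(i + 1) = 2·(2·2^i) ≥ 2·(60i^3 - 6i^2).
Also, for i ≥ 18 we have 2·(60i^3 - 6i^2) ≥ 60(i+1)^3 - 6(i+1)^2, since 2·(60i^3 - 6i^2) − (60(i+1)^3 - 6(i+1)^2) = 60i^3 - 186i^2 - 168i - 54, which is nonnegative for all i ≥ 18.
Combining, 2·2^(i + 1) ≥ 60(i+1)^3 - 6(i+1)^2.
Hence, by induction on N, the claim holds for every N ≥ 18.
Hence the smallest such n₀ is 18.

n₀ = 18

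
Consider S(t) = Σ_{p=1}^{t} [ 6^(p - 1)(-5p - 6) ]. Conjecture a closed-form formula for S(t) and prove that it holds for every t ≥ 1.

S(t) = -6^t(t + 1) + 1

We claim S(t) = -6^t(t + 1) + 1 for all t ≥ 1.
For the base case t = 1: S(1) = -11, and the closed form gives -11. They agree.
Suppose the result is true for t = p, so S(p) = -6^p(p + 1) + 1.
Then S(p+1) = S(p) + (6^p(-5p - 11)) = (-6^p(p + 1) + 1) + (6^p(-5p - 11)).
Simplifying, S(p+1) = -6·6^p·p - 12·6^p + 1 = -6^(p+1)((p+1) + 1) + 1,
which is the closed form with t = p+1.
Hence, by induction on t, the claim holds for every t ≥ 1.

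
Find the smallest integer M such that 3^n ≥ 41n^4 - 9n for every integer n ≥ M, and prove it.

M = 13

At n = 12: 531441 < 850068, so the inequality fails and M ≥ 13. We prove 3^n ≥ 41n^4 - 9n for all n ≥ 13.
When n = 13: 3^n = 1594323 and 41n^4 - 9n = 1170884, so 1594323 ≥ 1170884.
Inductive step: suppose the statement holds for some m ≥ 13, so 3^m ≥ 41m^4 - 9m.
Then 3^(m + 1) = 3·(3^m) ≥ 3·(41m^4 - 9m).
Also, for m ≥ 13 we have 3·(41m^4 - 9m) ≥ 41(m+1)^4 - 9(m+1), since 3·(41m^4 - 9m) − (41(m+1)^4 - 9(m+1)) = 82m^4 - 164m^3 - 246m^2 - 182m - 32, which is nonnegative for all m ≥ 13.
Combining, 3^(m + 1) ≥ 41(m+1)^4 - 9(m+1).
Hence, by induction on n, the claim holds for every n ≥ 13.
Hence the smallest such M is 13.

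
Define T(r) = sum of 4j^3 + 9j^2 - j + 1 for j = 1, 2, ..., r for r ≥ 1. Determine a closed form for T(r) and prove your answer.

T(r) = r(r^3 + 5r^2 + 5r + 2)

We claim T(r) = r(r^3 + 5r^2 + 5r + 2) for all r ≥ 1.
For the base case r = 1: T(1) = 13, and the closed form gives 13. They agree.
For the inductive step, assume it holds for an arbitrary j ≥ 1, so T(j) = j(j^3 + 5j^2 + 5j + 2).
Then T(j+1) = T(j) + (-j + 4(j + 1)^3 + 9(j + 1)^2) = (j(j^3 + 5j^2 + 5j + 2)) + (-j + 4(j + 1)^3 + 9(j + 1)^2).
Simplifying, T(j+1) = (j + 1)(j^3 + 8j^2 + 18j + 13) = (j+1)((j+1)^3 + 5(j+1)^2 + 5(j+1) + 2),
which is the closed form with r = j+1.
By induction, the statement is established for all r ≥ 1.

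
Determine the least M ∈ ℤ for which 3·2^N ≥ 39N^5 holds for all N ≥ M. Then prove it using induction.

M = 28

At N = 27: 402653184 < 559607373, so the inequality fails and M ≥ 28. We prove 3·2^N ≥ 39N^5 for all N ≥ 28.
Base step (N = 28): 3·2^N = 805306368 and 39N^5 = 671204352, so 805306368 ≥ 671204352.
For the inductive step, assume it holds for an arbitrary r ≥ 28, so 3·2^r ≥ 39r^5.
Then 3·2^(r + 1) = 2·(3·2^r) ≥ 2·(39r^5).
Also, for r ≥ 28 we have 2·(39r^5) ≥ 39(r+1)^5, since 2 ≥ (1 + 1/r)^5 for all r ≥ 28.
Combining, 3·2^(r + 1) ≥ 39(r+1)^5.
By induction, the statement is established for all N ≥ 28.
Hence the smallest such M is 28.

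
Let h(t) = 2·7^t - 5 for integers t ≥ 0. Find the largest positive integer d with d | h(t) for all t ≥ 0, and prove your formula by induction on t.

Computing the first values: h(0) = -3 and h(1) = 9; gcd(-3, 9) = 3, so d ≤ 3.
We prove 3 | 2·7^t - 5 for all t ≥ 0 by induction on t.
Base case (t = 0): h(0) = -3 = 3·(-1), so 3 | h(0).
Suppose the result is true for t = k, i.e. 3 | h(k). Then
h(k+1) = 2·7^(k+1) - 5 = 7·(2·7^k - 5) + 30 = 7·h(k) + 30. The first term is divisible by 3 by the inductive hypothesis, and 30 is divisible by 3. Hence 3 | h(k+1).
By the principle of mathematical induction, the result holds for all t ≥ 0.
Therefore the largest such d is 3.

d = 3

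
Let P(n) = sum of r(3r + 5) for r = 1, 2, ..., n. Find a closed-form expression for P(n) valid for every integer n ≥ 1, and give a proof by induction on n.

We claim P(n) = n(n + 1)(n + 3) for all n ≥ 1.
For the base case n = 1: P(1) = 8, and the closed form gives 8. They agree.
Inductive step: assume the claim holds for n = r, so P(r) = r(r^2 + 4r + 3).
Then P(r+1) = P(r) + ((r + 1)(3r + 8)) = (r(r^2 + 4r + 3)) + ((r + 1)(3r + 8)).
Simplifying, P(r+1) = (r + 1)(r + 2)(r + 4) = (r+1)((r+1) + 1)((r+1) + 3),
which is the closed form with n = r+1.
By the principle of mathematical induction, the result holds for all n ≥ 1.

P(n) = n(n + 1)(n + 3)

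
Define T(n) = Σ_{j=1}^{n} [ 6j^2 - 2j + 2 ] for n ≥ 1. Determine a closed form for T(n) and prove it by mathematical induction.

T(n) = 2n(n^2 + n + 1)

We claim T(n) = 2n(n^2 + n + 1) for all n ≥ 1.
Base case (n = 1): T(1) = 6, and the closed form gives 6. They agree.
For the inductive step, assume it holds for an arbitrary j ≥ 1, so T(j) = 2j(j^2 + j + 1).
Then T(j+1) = T(j) + (-2j + 6(j + 1)^2) = (2j(j^2 + j + 1)) + (-2j + 6(j + 1)^2).
Simplifying, T(j+1) = 2(j + 1)(j^2 + 3j + 3) = 2(j+1)((j+1)^2 + (j+1) + 1),
which is the closed form with n = j+1.
Hence, by induction on n, the claim holds for every n ≥ 1.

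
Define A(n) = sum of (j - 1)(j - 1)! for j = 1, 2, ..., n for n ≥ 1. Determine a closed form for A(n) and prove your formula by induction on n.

We claim A(n) = n! - 1 for all n ≥ 1.
Base step (n = 1): A(1) = 0, and the closed form gives 0. They agree.
Inductive step: assume the claim holds for n = j, so A(j) = j! - 1.
Then A(j+1) = A(j) + (j·j!) = (j! - 1) + (j·j!).
Simplifying, A(j+1) = (j+1)! - 1,
which is the closed form with n = j+1.
By induction, the statement is established for all n ≥ 1.

A(n) = n! - 1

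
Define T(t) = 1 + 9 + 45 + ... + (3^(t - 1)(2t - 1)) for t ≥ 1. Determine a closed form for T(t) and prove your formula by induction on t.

We claim T(t) = 3^t(t - 1) + 1 for all t ≥ 1.
When t = 1: T(1) = 1, and the closed form gives 1. They agree.
Inductive step: suppose the statement holds for some i ≥ 1, so T(i) = 3^i(i - 1) + 1.
Then T(i+1) = T(i) + (3^i(2i + 1)) = (3^i(i - 1) + 1) + (3^i(2i + 1)).
Simplifying, T(i+1) = 3^(i + 1)i + 1 = 3^(i+1)((i+1) - 1) + 1,
which is the closed form with t = i+1.
This completes the induction.

T(t) = 3^t(t - 1) + 1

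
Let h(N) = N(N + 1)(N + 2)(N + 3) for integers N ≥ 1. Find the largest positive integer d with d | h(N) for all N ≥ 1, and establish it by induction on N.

Computing the first values: h(1) = 24 and h(2) = 120; gcd(24, 120) = 24, so d ≤ 24.
We prove 24 | N(N + 1)(N + 2)(N + 3) for all N ≥ 1 by induction on N.
When N = 1: h(1) = 24 = 24·(1), so 24 | h(1).
Inductive step: suppose the statement holds for some r ≥ 1, i.e. 24 | h(r). Then
h(r+1) − h(r) = (r+1)·(r+2)·(r+3)·(r+4) − r·(r+1)·(r+2)·(r+3) = (r+1)·(r+2)·(r+3)·[(r+4) − r] = 4·(r+1)·(r+2)·(r+3). The product of 3 consecutive integers is divisible by (3)! = 6, so h(r+1) − h(r) is divisible by 4·6 = 24. By the inductive hypothesis 24 | h(r), hence 24 | h(r+1).
This completes the induction.
Therefore the largest such d is 24.

d = 24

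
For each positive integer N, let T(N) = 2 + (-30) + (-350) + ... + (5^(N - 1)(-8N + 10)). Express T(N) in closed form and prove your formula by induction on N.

T(N) = 5^N(-2N + 3) - 3

We claim T(N) = 5^N(-2N + 3) - 3 for all N ≥ 1.
Base case (N = 1): T(1) = 2, and the closed form gives 2. They agree.
Inductive step: suppose the statement holds for some p ≥ 1, so T(p) = 5^p(-2p + 3) - 3.
Then T(p+1) = T(p) + (5^p(-8p + 2)) = (5^p(-2p + 3) - 3) + (5^p(-8p + 2)).
Simplifying, T(p+1) = -10·5^p·p + 5·5^p - 3 = 5^(p+1)(-2(p+1) + 3) - 3,
which is the closed form with N = p+1.
By the principle of mathematical induction, the result holds for all N ≥ 1.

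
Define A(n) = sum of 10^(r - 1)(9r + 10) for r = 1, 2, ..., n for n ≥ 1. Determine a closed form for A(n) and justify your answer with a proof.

We claim A(n) = 10^n(n + 1) - 1 for all n ≥ 1.
For the base case n = 1: A(1) = 19, and the closed form gives 19. They agree.
Inductive step: suppose the statement holds for some r ≥ 1, so A(r) = 10^r(r + 1) - 1.
Then A(r+1) = A(r) + (10^r(9r + 19)) = (10^r(r + 1) - 1) + (10^r(9r + 19)).
Simplifying, A(r+1) = 10·10^r·r + 20·10^r - 1 = 10^(r+1)((r+1) + 1) - 1,
which is the closed form with n = r+1.
This completes the induction.

A(n) = 10^n(n + 1) - 1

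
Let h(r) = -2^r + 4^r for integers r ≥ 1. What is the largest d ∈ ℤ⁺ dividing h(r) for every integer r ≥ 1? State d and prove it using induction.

Computing the first values: h(1) = 2 and h(2) = 12; gcd(2, 12) = 2, so d ≤ 2.
We prove 2 | -2^r + 4^r for all r ≥ 1 by induction on r.
Base step (r = 1): h(1) = 2 = 2·(1), so 2 | h(1).
Suppose the result is true for r = i, i.e. 2 | h(i). Then
4^{i+1} − 2^{i+1} = 4·4^i − 2·2^i = 4·(4^i − 2^i) + (2)·2^i. The first term is divisible by 2 by the inductive hypothesis, and the second term (2)·2^i is divisible by 2 since 2 | 2. Hence 2 | h(i+1).
By induction, the statement is established for all r ≥ 1.
Therefore the largest such d is 2.

d = 2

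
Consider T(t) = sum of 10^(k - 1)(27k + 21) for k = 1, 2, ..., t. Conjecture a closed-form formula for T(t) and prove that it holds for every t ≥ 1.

We claim T(t) = 10^t(3t + 2) - 2 for all t ≥ 1.
Base case (t = 1): T(1) = 48, and the closed form gives 48. They agree.
Inductive step: suppose the statement holds for some k ≥ 1, so T(k) = 10^k(3k + 2) - 2.
Then T(k+1) = T(k) + (10^k(27k + 48)) = (10^k(3k + 2) - 2) + (10^k(27k + 48)).
Simplifying, T(k+1) = 30·10^k·k + 50·10^k - 2 = 10^(k+1)(3(k+1) + 2) - 2,
which is the closed form with t = k+1.
This completes the induction.

T(t) = 10^t(3t + 2) - 2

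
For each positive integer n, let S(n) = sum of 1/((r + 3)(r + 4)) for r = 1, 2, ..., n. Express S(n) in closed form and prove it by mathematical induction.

We claim S(n) = n/(4(n + 4)) for all n ≥ 1.
Base case (n = 1): S(1) = 1/20, and the closed form gives 1/20. They agree.
For the inductive step, assume it holds for an arbitrary r ≥ 1, so S(r) = r/(4(r + 4)).
Then S(r+1) = S(r) + (1/((r + 4)(r + 5))) = (r/(4(r + 4))) + (1/((r + 4)(r + 5))).
Simplifying, S(r+1) = (r + 1)/(4(r + 5)) = (r+1)/(4((r+1) + 4)),
which is the closed form with n = r+1.
Hence, by induction on n, the claim holds for every n ≥ 1.

S(n) = n/(4(n + 4))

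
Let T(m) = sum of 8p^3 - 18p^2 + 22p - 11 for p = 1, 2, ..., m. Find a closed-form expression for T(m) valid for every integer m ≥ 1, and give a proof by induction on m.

We claim T(m) = m(2m^3 - 2m^2 + 4m - 3) for all m ≥ 1.
For the base case m = 1: T(1) = 1, and the closed form gives 1. They agree.
Inductive step: assume the claim holds for m = p, so T(p) = p(2p^3 - 2p^2 + 4p - 3).
Then T(p+1) = T(p) + (8p^3 + 6p^2 + 10p + 1) = (p(2p^3 - 2p^2 + 4p - 3)) + (8p^3 + 6p^2 + 10p + 1).
Simplifying, T(p+1) = (p + 1)(2p^3 + 4p^2 + 6p + 1) = (p+1)(2(p+1)^3 - 2(p+1)^2 + 4(p+1) - 3),
which is the closed form with m = p+1.
This completes the induction.

T(m) = m(2m^3 - 2m^2 + 4m - 3)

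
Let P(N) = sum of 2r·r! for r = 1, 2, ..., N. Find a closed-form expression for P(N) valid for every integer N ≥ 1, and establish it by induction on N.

We claim P(N) = 2(N + 1)! - 2 for all N ≥ 1.
Base step (N = 1): P(1) = 2, and the closed form gives 2. They agree.
For the inductive step, assume it holds for an arbitrary r ≥ 1, so P(r) = 2(r + 1)! - 2.
Then P(r+1) = P(r) + (2(r + 1)(r + 1)!) = (2(r + 1)! - 2) + (2(r + 1)(r + 1)!).
Simplifying, P(r+1) = 2((r+1) + 1)! - 2,
which is the closed form with N = r+1.
By the principle of mathematical induction, the result holds for all N ≥ 1.

P(N) = 2(N + 1)! - 2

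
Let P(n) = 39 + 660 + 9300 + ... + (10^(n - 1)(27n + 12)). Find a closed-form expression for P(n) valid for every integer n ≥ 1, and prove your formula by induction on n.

P(n) = 10^n(3n + 1) - 1

We claim P(n) = 10^n(3n + 1) - 1 for all n ≥ 1.
For the base case n = 1: P(1) = 39, and the closed form gives 39. They agree.
Suppose the result is true for n = k, so P(k) = 10^k(3k + 1) - 1.
Then P(k+1) = P(k) + (10^k(27k + 39)) = (10^k(3k + 1) - 1) + (10^k(27k + 39)).
Simplifying, P(k+1) = 30·10^k·k + 40·10^k - 1 = 10^(k+1)(3(k+1) + 1) - 1,
which is the closed form with n = k+1.
By induction, the statement is established for all n ≥ 1.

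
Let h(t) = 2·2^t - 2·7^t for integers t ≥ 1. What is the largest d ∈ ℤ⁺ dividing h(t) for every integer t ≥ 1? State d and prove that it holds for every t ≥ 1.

Computing the first values: h(1) = -10 and h(2) = -90; gcd(-10, -90) = 10, so d ≤ 10.
We prove 10 | 2·2^t - 2·7^t for all t ≥ 1 by induction on t.
Base step (t = 1): h(1) = -10 = 10·(-1), so 10 | h(1).
Inductive step: suppose the statement holds for some m ≥ 1, i.e. 10 | h(m). Then
h(m+1) − 7·h(m) = (2·2^(m+1) - 2·7^(m+1)) − 7·(2·2^m - 2·7^m) = (2)·2^m·(2 − 7) = (-10)·2^m. Since 10 | h(m) by the inductive hypothesis, 10 | 7·h(m); and 10 | -10 since -10 = 10·-1. Therefore 10 | h(m+1).
By the principle of mathematical induction, the result holds for all t ≥ 1.
Therefore the largest such d is 10.

d = 10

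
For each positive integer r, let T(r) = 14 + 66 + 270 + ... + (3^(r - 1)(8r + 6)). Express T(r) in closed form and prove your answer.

T(r) = 3^r(4r + 1) - 1

We claim T(r) = 3^r(4r + 1) - 1 for all r ≥ 1.
Base step (r = 1): T(1) = 14, and the closed form gives 14. They agree.
For the inductive step, assume it holds for an arbitrary j ≥ 1, so T(j) = 3^j(4j + 1) - 1.
Then T(j+1) = T(j) + (3^j(8j + 14)) = (3^j(4j + 1) - 1) + (3^j(8j + 14)).
Simplifying, T(j+1) = 12·3^j·j + 15·3^j - 1 = 3^(j+1)(4(j+1) + 1) - 1,
which is the closed form with r = j+1.
By the principle of mathematical induction, the result holds for all r ≥ 1.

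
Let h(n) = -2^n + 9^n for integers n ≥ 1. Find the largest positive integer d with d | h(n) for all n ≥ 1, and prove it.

d = 7

Computing the first values: h(1) = 7 and h(2) = 77; gcd(7, 77) = 7, so d ≤ 7.
We prove 7 | -2^n + 9^n for all n ≥ 1 by induction on n.
Base case (n = 1): h(1) = 7 = 7·(1), so 7 | h(1).
Inductive step: suppose the statement holds for some m ≥ 1, i.e. 7 | h(m). Then
9^{m+1} − 2^{m+1} = 9·9^m − 2·2^m = 9·(9^m − 2^m) + (7)·2^m. The first term is divisible by 7 by the inductive hypothesis, and the second term (7)·2^m is divisible by 7 since 7 | 7. Hence 7 | h(m+1).
By the principle of mathematical induction, the result holds for all n ≥ 1.
Therefore the largest such d is 7.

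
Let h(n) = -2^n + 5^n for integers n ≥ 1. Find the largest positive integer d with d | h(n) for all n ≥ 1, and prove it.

Computing the first values: h(1) = 3 and h(2) = 21; gcd(3, 21) = 3, so d ≤ 3.
We prove 3 | -2^n + 5^n for all n ≥ 1 by induction on n.
Base case (n = 1): h(1) = 3 = 3·(1), so 3 | h(1).
For the inductive step, assume it holds for an arbitrary p ≥ 1, i.e. 3 | h(p). Then
5^{p+1} − 2^{p+1} = 5·5^p − 2·2^p = 5·(5^p − 2^p) + (3)·2^p. The first term is divisible by 3 by the inductive hypothesis, and the second term (3)·2^p is divisible by 3 since 3 | 3. Hence 3 | h(p+1).
By the principle of mathematical induction, the result holds for all n ≥ 1.
Therefore the largest such d is 3.

d = 3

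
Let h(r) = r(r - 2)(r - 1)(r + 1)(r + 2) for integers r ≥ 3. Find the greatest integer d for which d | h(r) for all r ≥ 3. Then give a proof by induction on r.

Computing the first values: h(3) = 120 and h(4) = 720; gcd(120, 720) = 120, so d ≤ 120.
We prove 120 | r(r - 2)(r - 1)(r + 1)(r + 2) for all r ≥ 3 by induction on r.
For the base case r = 3: h(3) = 120 = 120·(1), so 120 | h(3).
Suppose the result is true for r = k, i.e. 120 | h(k). Then
h(k+1) − h(k) = (k-1)·k·(k+1)·(k+2)·(k+3) − (k-2)·(k-1)·k·(k+1)·(k+2) = (k-1)·k·(k+1)·(k+2)·[(k+3) − (k-2)] = 5·(k-1)·k·(k+1)·(k+2). The product of 4 consecutive integers is divisible by (4)! = 24, so h(k+1) − h(k) is divisible by 5·24 = 120. By the inductive hypothesis 120 | h(k), hence 120 | h(k+1).
By induction, the statement is established for all r ≥ 3.
Therefore the largest such d is 120.

d = 120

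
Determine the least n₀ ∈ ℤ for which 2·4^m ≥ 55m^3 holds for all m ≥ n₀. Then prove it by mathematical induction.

At m = 6: 8192 < 11880, so the inequality fails and n₀ ≥ 7. We prove 2·4^m ≥ 55m^3 for all m ≥ 7.
Base case (m = 7): 2·4^m = 32768 and 55m^3 = 18865, so 32768 ≥ 18865.
Inductive step: assume the claim holds for m = p, so 2·4^p ≥ 55p^3.
Then 2·4^(p + 1) = 4·(2·4^p) ≥ 4·(55p^3).
Also, for p ≥ 7 we have 4·(55p^3) ≥ 55(p+1)^3, since 4 ≥ (1 + 1/p)^3 for all p ≥ 7.
Combining, 2·4^(p + 1) ≥ 55(p+1)^3.
Hence, by induction on m, the claim holds for every m ≥ 7.
Hence the smallest such n₀ is 7.

n₀ = 7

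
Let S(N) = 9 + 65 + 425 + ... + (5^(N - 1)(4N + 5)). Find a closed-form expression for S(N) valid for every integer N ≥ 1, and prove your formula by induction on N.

S(N) = 5^N(N + 1) - 1

We claim S(N) = 5^N(N + 1) - 1 for all N ≥ 1.
Base case (N = 1): S(1) = 9, and the closed form gives 9. They agree.
Suppose the result is true for N = k, so S(k) = 5^k(k + 1) - 1.
Then S(k+1) = S(k) + (5^k(4k + 9)) = (5^k(k + 1) - 1) + (5^k(4k + 9)).
Simplifying, S(k+1) = 5·5^k·k + 10·5^k - 1 = 5^(k+1)((k+1) + 1) - 1,
which is the closed form with N = k+1.
By the principle of mathematical induction, the result holds for all N ≥ 1.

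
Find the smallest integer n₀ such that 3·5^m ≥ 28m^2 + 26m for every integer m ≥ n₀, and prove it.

At m = 2: 75 < 164, so the inequality fails and n₀ ≥ 3. We prove 3·5^m ≥ 28m^2 + 26m for all m ≥ 3.
Base step (m = 3): 3·5^m = 375 and 28m^2 + 26m = 330, so 375 ≥ 330.
For the inductive step, assume it holds for an arbitrary p ≥ 3, so 3·5^p ≥ 28p^2 + 26p.
Then 3·5^(p + 1) = 5·(3·5^p) ≥ 5·(28p^2 + 26p).
Also, for p ≥ 3 we have 5·(28p^2 + 26p) ≥ 28(p+1)^2 + 26(p+1), since 5·(28p^2 + 26p) − (28(p+1)^2 + 26(p+1)) = 112p^2 + 48p - 54, which is nonnegative for all p ≥ 3.
Combining, 3·5^(p + 1) ≥ 28(p+1)^2 + 26(p+1).
By the principle of mathematical induction, the result holds for all m ≥ 3.
Hence the smallest such n₀ is 3.

n₀ = 3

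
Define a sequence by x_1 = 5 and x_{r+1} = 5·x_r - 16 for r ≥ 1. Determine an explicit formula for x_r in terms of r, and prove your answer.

Computing the first terms: x_1 = 5, x_2 = 9, x_3 = 29. This suggests x_r = 5^(r - 1) + 4.
Base step (r = 1): the formula gives 5 = 5 = x_1.
Inductive step: assume the claim holds for r = i, so x_i = 5^(i - 1) + 4.
Then x_{i+1} = 5·x_i - 16 = 5·(5^(i - 1) + 4) - 16 = 5^i + 4 = 5^((i+1) - 1) + 4,
which is the claimed formula at r = i+1.
Hence, by induction on r, the claim holds for every r ≥ 1.

x_r = 5^(r - 1) + 4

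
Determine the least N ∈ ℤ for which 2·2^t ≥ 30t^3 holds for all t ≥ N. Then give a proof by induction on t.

N = 16

At t = 15: 65536 < 101250, so the inequality fails and N ≥ 16. We prove 2·2^t ≥ 30t^3 for all t ≥ 16.
Base step (t = 16): 2·2^t = 131072 and 30t^3 = 122880, so 131072 ≥ 122880.
For the inductive step, assume it holds for an arbitrary k ≥ 16, so 2·2^k ≥ 30k^3.
Then 2·2^(k + 1) = 2·(2·2^k) ≥ 2·(30k^3).
Also, for k ≥ 16 we have 2·(30k^3) ≥ 30(k+1)^3, since 2 ≥ (1 + 1/k)^3 for all k ≥ 16.
Combining, 2·2^(k + 1) ≥ 30(k+1)^3.
By the principle of mathematical induction, the result holds for all t ≥ 16.
Hence the smallest such N is 16.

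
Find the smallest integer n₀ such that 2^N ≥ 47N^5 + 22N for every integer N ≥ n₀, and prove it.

At N = 30: 1073741824 < 1142100660, so the inequality fails and n₀ ≥ 31. We prove 2^N ≥ 47N^5 + 22N for all N ≥ 31.
When N = 31: 2^N = 2147483648 and 47N^5 + 22N = 1345570779, so 2147483648 ≥ 1345570779.
Inductive step: assume the claim holds for N = r, so 2^r ≥ 47r^5 + 22r.
Then 2^(r + 1) = 2·(2^r) ≥ 2·(47r^5 + 22r).
Also, for r ≥ 31 we have 2·(47r^5 + 22r) ≥ 47(r+1)^5 + 22(r+1), since 2·(47r^5 + 22r) − (47(r+1)^5 + 22(r+1)) = 47r^5 - 235r^4 - 470r^3 - 470r^2 - 213r - 69, which is nonnegative for all r ≥ 31.
Combining, 2^(r + 1) ≥ 47(r+1)^5 + 22(r+1).
By induction, the statement is established for all N ≥ 31.
Hence the smallest such n₀ is 31.

n₀ = 31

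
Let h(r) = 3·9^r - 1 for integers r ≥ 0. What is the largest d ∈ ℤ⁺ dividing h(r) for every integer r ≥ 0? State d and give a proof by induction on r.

Computing the first values: h(0) = 2 and h(1) = 26; gcd(2, 26) = 2, so d ≤ 2.
We prove 2 | 3·9^r - 1 for all r ≥ 0 by induction on r.
Base case (r = 0): h(0) = 2 = 2·(1), so 2 | h(0).
Inductive step: assume the claim holds for r = j, i.e. 2 | h(j). Then
h(j+1) = 3·9^(j+1) - 1 = 9·(3·9^j - 1) + 8 = 9·h(j) + 8. The first term is divisible by 2 by the inductive hypothesis, and 8 is divisible by 2. Hence 2 | h(j+1).
This completes the induction.
Therefore the largest such d is 2.

d = 2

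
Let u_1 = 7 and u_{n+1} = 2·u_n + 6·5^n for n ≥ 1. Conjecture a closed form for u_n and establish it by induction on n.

u_n = -3·2^(n - 1) + 2·5^n

Computing the first terms: u_1 = 7, u_2 = 44, u_3 = 238. This suggests u_n = -3·2^(n - 1) + 2·5^n.
Base step (n = 1): the formula gives 7 = 7 = u_1.
For the inductive step, assume it holds for an arbitrary p ≥ 1, so u_p = -3·2^(p - 1) + 2·5^p.
Then u_{p+1} = 2·u_p + 6·5^p = 2·(-3·2^(p - 1) + 2·5^p) + 6·5^p = -3·2^p + 2·5^(p + 1) = -3·2^((p+1) - 1) + 2·5^(p+1),
which is the claimed formula at n = p+1.
Hence, by induction on n, the claim holds for every n ≥ 1.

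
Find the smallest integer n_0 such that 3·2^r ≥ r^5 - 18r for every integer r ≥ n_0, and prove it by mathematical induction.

n_0 = 21

At r = 20: 3145728 < 3199640, so the inequality fails and n_0 ≥ 21. We prove 3·2^r ≥ r^5 - 18r for all r ≥ 21.
When r = 21: 3·2^r = 6291456 and r^5 - 18r = 4083723, so 6291456 ≥ 4083723.
For the inductive step, assume it holds for an arbitrary m ≥ 21, so 3·2^m ≥ m^5 - 18m.
Then 3·2^(m + 1) = 2·(3·2^m) ≥ 2·(m^5 - 18m).
Also, for m ≥ 21 we have 2·(m^5 - 18m) ≥ (m+1)^5 - 18(m+1), since 2·(m^5 - 18m) − ((m+1)^5 - 18(m+1)) = m^5 - 5m^4 - 10m^3 - 10m^2 - 23m + 17, which is nonnegative for all m ≥ 21.
Combining, 3·2^(m + 1) ≥ (m+1)^5 - 18(m+1).
By the principle of mathematical induction, the result holds for all r ≥ 21.
Hence the smallest such n_0 is 21.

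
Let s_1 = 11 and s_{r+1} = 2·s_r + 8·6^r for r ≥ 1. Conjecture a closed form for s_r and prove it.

s_r = -2^(r - 1) + 2·6^r

Computing the first terms: s_1 = 11, s_2 = 70, s_3 = 428. This suggests s_r = -2^(r - 1) + 2·6^r.
Base step (r = 1): the formula gives 11 = 11 = s_1.
For the inductive step, assume it holds for an arbitrary p ≥ 1, so s_p = -2^(p - 1) + 2·6^p.
Then s_{p+1} = 2·s_p + 8·6^p = 2·(-2^(p - 1) + 2·6^p) + 8·6^p = -2^p + 2·6^(p + 1) = -2^((p+1) - 1) + 2·6^(p+1),
which is the claimed formula at r = p+1.
By the principle of mathematical induction, the result holds for all r ≥ 1.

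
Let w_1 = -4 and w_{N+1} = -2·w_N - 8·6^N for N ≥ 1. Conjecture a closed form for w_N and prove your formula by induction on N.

Computing the first terms: w_1 = -4, w_2 = -40, w_3 = -208. This suggests w_N = -(-2)^N - 6^N.
For the base case N = 1: the formula gives -4 = -4 = w_1.
For the inductive step, assume it holds for an arbitrary k ≥ 1, so w_k = -(-2)^k - 6^k.
Then w_{k+1} = -2·w_k - 8·6^k = -2·(-(-2)^k - 6^k) - 8·6^k = -(-2)^(k + 1) - 6^(k + 1),
which is the claimed formula at N = k+1.
Hence, by induction on N, the claim holds for every N ≥ 1.

w_N = -(-2)^N - 6^N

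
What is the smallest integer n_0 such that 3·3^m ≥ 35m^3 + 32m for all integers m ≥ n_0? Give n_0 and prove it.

At m = 7: 6561 < 12229, so the inequality fails and n_0 ≥ 8. We prove 3·3^m ≥ 35m^3 + 32m for all m ≥ 8.
When m = 8: 3·3^m = 19683 and 35m^3 + 32m = 18176, so 19683 ≥ 18176.
Suppose the result is true for m = i, so 3·3^i ≥ 35i^3 + 32i.
Then 3·3^(i + 1) = 3·(3·3^i) ≥ 3·(35i^3 + 32i).
Also, for i ≥ 8 we have 3·(35i^3 + 32i) ≥ 35(i+1)^3 + 32(i+1), since 3·(35i^3 + 32i) − (35(i+1)^3 + 32(i+1)) = 70i^3 - 105i^2 - 41i - 67, which is nonnegative for all i ≥ 8.
Combining, 3·3^(i + 1) ≥ 35(i+1)^3 + 32(i+1).
By induction, the statement is established for all m ≥ 8.
Hence the smallest such n_0 is 8.

n_0 = 8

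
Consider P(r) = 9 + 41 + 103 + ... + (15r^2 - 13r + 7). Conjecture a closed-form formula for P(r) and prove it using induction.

P(r) = r(5r^2 + r + 3)

We claim P(r) = r(5r^2 + r + 3) for all r ≥ 1.
Base step (r = 1): P(1) = 9, and the closed form gives 9. They agree.
Suppose the result is true for r = i, so P(i) = i(5i^2 + i + 3).
Then P(i+1) = P(i) + (15i^2 + 17i + 9) = (i(5i^2 + i + 3)) + (15i^2 + 17i + 9).
Simplifying, P(i+1) = (i + 1)(5i^2 + 11i + 9) = (i+1)(5(i+1)^2 + (i+1) + 3),
which is the closed form with r = i+1.
By the principle of mathematical induction, the result holds for all r ≥ 1.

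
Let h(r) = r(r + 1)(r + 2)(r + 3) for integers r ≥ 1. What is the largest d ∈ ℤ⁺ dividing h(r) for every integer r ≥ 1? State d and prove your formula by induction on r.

d = 24

Computing the first values: h(1) = 24 and h(2) = 120; gcd(24, 120) = 24, so d ≤ 24.
We prove 24 | r(r + 1)(r + 2)(r + 3) for all r ≥ 1 by induction on r.
Base case (r = 1): h(1) = 24 = 24·(1), so 24 | h(1).
Inductive step: assume the claim holds for r = j, i.e. 24 | h(j). Then
h(j+1) − h(j) = (j+1)·(j+2)·(j+3)·(j+4) − j·(j+1)·(j+2)·(j+3) = (j+1)·(j+2)·(j+3)·[(j+4) − j] = 4·(j+1)·(j+2)·(j+3). The product of 3 consecutive integers is divisible by (3)! = 6, so h(j+1) − h(j) is divisible by 4·6 = 24. By the inductive hypothesis 24 | h(j), hence 24 | h(j+1).
This completes the induction.
Therefore the largest such d is 24.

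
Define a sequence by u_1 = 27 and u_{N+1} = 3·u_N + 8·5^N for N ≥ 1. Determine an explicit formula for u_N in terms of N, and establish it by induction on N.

Computing the first terms: u_1 = 27, u_2 = 121, u_3 = 563. This suggests u_N = 7·3^(N - 1) + 4·5^N.
Base step (N = 1): the formula gives 27 = 27 = u_1.
Inductive step: suppose the statement holds for some m ≥ 1, so u_m = 7·3^(m - 1) + 4·5^m.
Then u_{m+1} = 3·u_m + 8·5^m = 3·(7·3^(m - 1) + 4·5^m) + 8·5^m = 7·3^m + 4·5^(m + 1) = 7·3^((m+1) - 1) + 4·5^(m+1),
which is the claimed formula at N = m+1.
This completes the induction.

u_N = 7·3^(N - 1) + 4·5^N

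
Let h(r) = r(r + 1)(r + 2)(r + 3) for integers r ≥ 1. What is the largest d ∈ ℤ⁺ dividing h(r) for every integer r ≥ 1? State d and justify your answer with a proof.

d = 24

Computing the first values: h(1) = 24 and h(2) = 120; gcd(24, 120) = 24, so d ≤ 24.
We prove 24 | r(r + 1)(r + 2)(r + 3) for all r ≥ 1 by induction on r.
For the base case r = 1: h(1) = 24 = 24·(1), so 24 | h(1).
Inductive step: suppose the statement holds for some m ≥ 1, i.e. 24 | h(m). Then
h(m+1) − h(m) = (m+1)·(m+2)·(m+3)·(m+4) − m·(m+1)·(m+2)·(m+3) = (m+1)·(m+2)·(m+3)·[(m+4) − m] = 4·(m+1)·(m+2)·(m+3). The product of 3 consecutive integers is divisible by (3)! = 6, so h(m+1) − h(m) is divisible by 4·6 = 24. By the inductive hypothesis 24 | h(m), hence 24 | h(m+1).
By the principle of mathematical induction, the result holds for all r ≥ 1.
Therefore the largest such d is 24.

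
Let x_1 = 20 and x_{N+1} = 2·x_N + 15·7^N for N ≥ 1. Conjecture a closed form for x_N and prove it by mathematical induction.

Computing the first terms: x_1 = 20, x_2 = 145, x_3 = 1025. This suggests x_N = -2^(N - 1) + 3·7^N.
For the base case N = 1: the formula gives 20 = 20 = x_1.
Suppose the result is true for N = m, so x_m = -2^(m - 1) + 3·7^m.
Then x_{m+1} = 2·x_m + 15·7^m = 2·(-2^(m - 1) + 3·7^m) + 15·7^m = -2^m + 3·7^(m + 1) = -2^((m+1) - 1) + 3·7^(m+1),
which is the claimed formula at N = m+1.
Hence, by induction on N, the claim holds for every N ≥ 1.

x_N = -2^(N - 1) + 3·7^N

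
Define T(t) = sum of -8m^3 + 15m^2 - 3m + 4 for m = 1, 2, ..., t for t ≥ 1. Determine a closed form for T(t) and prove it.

T(t) = -t(2t^3 - t^2 - 4t - 5)

We claim T(t) = -t(2t^3 - t^2 - 4t - 5) for all t ≥ 1.
When t = 1: T(1) = 8, and the closed form gives 8. They agree.
Suppose the result is true for t = m, so T(m) = m(-2m^3 + m^2 + 4m + 5).
Then T(m+1) = T(m) + (-8m^3 - 9m^2 + 3m + 8) = (m(-2m^3 + m^2 + 4m + 5)) + (-8m^3 - 9m^2 + 3m + 8).
Simplifying, T(m+1) = -(m + 1)(2m^3 + 5m^2 - 8) = -(m+1)(2(m+1)^3 - (m+1)^2 - 4(m+1) - 5),
which is the closed form with t = m+1.
Hence, by induction on t, the claim holds for every t ≥ 1.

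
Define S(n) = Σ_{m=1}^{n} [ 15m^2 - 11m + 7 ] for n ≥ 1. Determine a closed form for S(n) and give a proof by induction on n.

S(n) = n(5n^2 + 2n + 4)

We claim S(n) = n(5n^2 + 2n + 4) for all n ≥ 1.
For the base case n = 1: S(1) = 11, and the closed form gives 11. They agree.
For the inductive step, assume it holds for an arbitrary m ≥ 1, so S(m) = m(5m^2 + 2m + 4).
Then S(m+1) = S(m) + (15m^2 + 19m + 11) = (m(5m^2 + 2m + 4)) + (15m^2 + 19m + 11).
Simplifying, S(m+1) = (m + 1)(5m^2 + 12m + 11) = (m+1)(5(m+1)^2 + 2(m+1) + 4),
which is the closed form with n = m+1.
Hence, by induction on n, the claim holds for every n ≥ 1.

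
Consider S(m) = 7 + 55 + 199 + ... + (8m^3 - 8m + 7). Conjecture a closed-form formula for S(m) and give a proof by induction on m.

S(m) = m(2m^3 + 4m^2 - 2m + 3)

We claim S(m) = m(2m^3 + 4m^2 - 2m + 3) for all m ≥ 1.
Base case (m = 1): S(1) = 7, and the closed form gives 7. They agree.
Inductive step: suppose the statement holds for some p ≥ 1, so S(p) = p(2p^3 + 4p^2 - 2p + 3).
Then S(p+1) = S(p) + (-8p + 8(p + 1)^3 - 1) = (p(2p^3 + 4p^2 - 2p + 3)) + (-8p + 8(p + 1)^3 - 1).
Simplifying, S(p+1) = (p + 1)(2p^3 + 10p^2 + 12p + 7) = (p+1)(2(p+1)^3 + 4(p+1)^2 - 2(p+1) + 3),
which is the closed form with m = p+1.
This completes the induction.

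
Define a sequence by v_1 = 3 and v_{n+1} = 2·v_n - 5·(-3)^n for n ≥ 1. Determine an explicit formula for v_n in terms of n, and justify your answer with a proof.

Computing the first terms: v_1 = 3, v_2 = 21, v_3 = -3. This suggests v_n = (-3)^n + 3·2^n.
For the base case n = 1: the formula gives 3 = 3 = v_1.
Inductive step: suppose the statement holds for some m ≥ 1, so v_m = (-3)^m + 3·2^m.
Then v_{m+1} = 2·v_m - 5·(-3)^m = 2·((-3)^m + 3·2^m) - 5·(-3)^m = (-3)^(m + 1) + 3·2^(m + 1),
which is the claimed formula at n = m+1.
This completes the induction.

v_n = (-3)^n + 3·2^n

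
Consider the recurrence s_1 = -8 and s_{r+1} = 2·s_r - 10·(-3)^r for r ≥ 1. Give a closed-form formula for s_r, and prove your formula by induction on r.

Computing the first terms: s_1 = -8, s_2 = 14, s_3 = -62. This suggests s_r = 2(-3)^r - 2^r.
Base step (r = 1): the formula gives -8 = -8 = s_1.
Inductive step: suppose the statement holds for some m ≥ 1, so s_m = 2(-3)^m - 2^m.
Then s_{m+1} = 2·s_m - 10·(-3)^m = 2·(2(-3)^m - 2^m) - 10·(-3)^m = 2(-3)^(m + 1) - 2^(m + 1),
which is the claimed formula at r = m+1.
By induction, the statement is established for all r ≥ 1.

s_r = 2(-3)^r - 2^r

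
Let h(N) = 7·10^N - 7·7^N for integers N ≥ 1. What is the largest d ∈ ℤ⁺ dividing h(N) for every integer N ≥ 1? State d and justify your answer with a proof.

d = 21

Computing the first values: h(1) = 21 and h(2) = 357; gcd(21, 357) = 21, so d ≤ 21.
We prove 21 | 7·10^N - 7·7^N for all N ≥ 1 by induction on N.
When N = 1: h(1) = 21 = 21·(1), so 21 | h(1).
Inductive step: suppose the statement holds for some p ≥ 1, i.e. 21 | h(p). Then
h(p+1) − 10·h(p) = (7·10^(p+1) - 7·7^(p+1)) − 10·(7·10^p - 7·7^p) = (-7)·7^p·(7 − 10) = (21)·7^p. Since 21 | h(p) by the inductive hypothesis, 21 | 10·h(p); and 21 | 21 since 21 = 21·1. Therefore 21 | h(p+1).
By the principle of mathematical induction, the result holds for all N ≥ 1.
Therefore the largest such d is 21.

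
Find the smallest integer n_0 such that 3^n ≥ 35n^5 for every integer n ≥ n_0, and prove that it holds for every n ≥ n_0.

n_0 = 16

At n = 15: 14348907 < 26578125, so the inequality fails and n_0 ≥ 16. We prove 3^n ≥ 35n^5 for all n ≥ 16.
Base step (n = 16): 3^n = 43046721 and 35n^5 = 36700160, so 43046721 ≥ 36700160.
Suppose the result is true for n = p, so 3^p ≥ 35p^5.
Then 3^(p + 1) = 3·(3^p) ≥ 3·(35p^5).
Also, for p ≥ 16 we have 3·(35p^5) ≥ 35(p+1)^5, since 3 ≥ (1 + 1/p)^5 for all p ≥ 16.
Combining, 3^(p + 1) ≥ 35(p+1)^5.
This completes the induction.
Hence the smallest such n_0 is 16.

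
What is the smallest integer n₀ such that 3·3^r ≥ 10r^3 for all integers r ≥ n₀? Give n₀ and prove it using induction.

n₀ = 6

At r = 5: 729 < 1250, so the inequality fails and n₀ ≥ 6. We prove 3·3^r ≥ 10r^3 for all r ≥ 6.
For the base case r = 6: 3·3^r = 2187 and 10r^3 = 2160, so 2187 ≥ 2160.
Inductive step: assume the claim holds for r = p, so 3·3^p ≥ 10p^3.
Then 3·3^(p + 1) = 3·(3·3^p) ≥ 3·(10p^3).
Also, for p ≥ 6 we have 3·(10p^3) ≥ 10(p+1)^3, since 3 ≥ (1 + 1/p)^3 for all p ≥ 6.
Combining, 3·3^(p + 1) ≥ 10(p+1)^3.
Hence, by induction on r, the claim holds for every r ≥ 6.
Hence the smallest such n₀ is 6.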